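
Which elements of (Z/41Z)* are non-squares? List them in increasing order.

Square k = 1,…,20 (k and 41−k give the same square):
1²=1, 2²=4, 3²=9, 4²=16, 5²=25, 6²=36, 7²≡8, 8²≡23, 9²≡40, 10²≡18, 11²≡39, 12²≡21, 13²≡5, 14²≡32, 15²≡20, 16²≡10, 17²≡2, 18²≡37, 19²≡33, 20²≡31 (mod 41).
The residues are {1, 2, 4, 5, 8, 9, 10, 16, 18, 20, 21, 23, 25, 31, 32, 33, 36, 37, 39, 40}; the non-residues are the remaining 20 nonzero classes.

3 6 7 11 12 13 14 15 17 19 22 24 26 27 28 29 30 34 35 38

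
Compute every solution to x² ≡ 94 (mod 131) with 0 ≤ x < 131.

15, 116

Since 131 ≡ 3 (mod 4), a square root of 94 is 94^((131+1)/4) = 94^33 mod 131.
Repeated squaring: 94^2≡59, 94^4≡75, 94^8≡123, 94^16≡64, 94^32≡35 (mod 131).
94^33 = 94^(32+1) ≡ 15 (mod 131).
Check: 15² = 225 ≡ 94 (mod 131). The two roots are 15 and 116.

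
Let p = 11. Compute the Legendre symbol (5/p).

Reciprocity: 5 ≡ 1 and 11 ≡ 3 (mod 4), so (5/11) = +(11/5).
Reduce top mod 5: now compute (1/5).
Reached (1/5) = 1. Collecting the sign flips along the way, the symbol is +1.

1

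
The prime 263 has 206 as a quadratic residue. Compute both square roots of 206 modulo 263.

39, 224

Since 263 ≡ 3 (mod 4), a square root of 206 is 206^((263+1)/4) = 206^66 mod 263.
Repeated squaring: 206^2≡93, 206^4≡233, 206^8≡111, 206^16≡223, 206^32≡22, 206^64≡221 (mod 263).
206^66 = 206^(64+2) ≡ 39 (mod 263).
Check: 39² = 1521 ≡ 206 (mod 263). The two roots are 39 and 224.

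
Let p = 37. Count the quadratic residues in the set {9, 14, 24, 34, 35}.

(9/37) = +1 → QR.
(14/37) = -1 → non-residue.
(24/37) = -1 → non-residue.
(34/37) = +1 → QR.
(35/37) = -1 → non-residue.
Total quadratic residues among the 5: 2.

2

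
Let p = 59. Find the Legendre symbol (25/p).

1

Reciprocity: 25 ≡ 1 and 59 ≡ 3 (mod 4), so (25/59) = +(59/25).
Reduce top mod 25: now compute (9/25).
Reciprocity: 9 ≡ 1 and 25 ≡ 1 (mod 4), so (9/25) = +(25/9).
Reduce top mod 9: now compute (7/9).
Reciprocity: 7 ≡ 3 and 9 ≡ 1 (mod 4), so (7/9) = +(9/7).
Reduce top mod 7: now compute (2/7).
Pull out 2: since 7 ≡ 7 (mod 8), (2/7) = +1.
Reached (1/7) = 1. Collecting the sign flips along the way, the symbol is +1.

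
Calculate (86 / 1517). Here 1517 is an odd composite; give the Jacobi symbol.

1

Pull out 2: since 1517 ≡ 5 (mod 8), (2/1517) = -1.
Reciprocity: 43 ≡ 3 and 1517 ≡ 1 (mod 4), so (43/1517) = +(1517/43).
Reduce top mod 43: now compute (12/43).
Pull out 2^2: since 43 ≡ 3 (mod 8), (2/43) = -1, so (2/43)^2 = +1.
Reciprocity: 3 ≡ 3 and 43 ≡ 3 (mod 4), so (3/43) = −(43/3).
Reduce top mod 3: now compute (1/3).
Reached (1/3) = 1. Collecting the sign flips along the way, the symbol is +1.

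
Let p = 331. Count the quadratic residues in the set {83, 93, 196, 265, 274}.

4

(83/331) = +1 → QR.
(93/331) = -1 → non-residue.
(196/331) = +1 → QR.
(265/331) = +1 → QR.
(274/331) = +1 → QR.
Total quadratic residues among the 5: 4.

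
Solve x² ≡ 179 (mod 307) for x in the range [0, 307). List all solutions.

57, 250

Since 307 ≡ 3 (mod 4), a square root of 179 is 179^((307+1)/4) = 179^77 mod 307.
Repeated squaring: 179^2≡113, 179^4≡182, 179^8≡275, 179^16≡103, 179^32≡171, 179^64≡76 (mod 307).
179^77 = 179^(64+8+4+1) ≡ 250 (mod 307).
Check: 250² = 62500 ≡ 179 (mod 307). The two roots are 57 and 250.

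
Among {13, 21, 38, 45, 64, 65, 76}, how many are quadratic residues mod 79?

7

(13/79) = +1 → QR.
(21/79) = +1 → QR.
(38/79) = +1 → QR.
(45/79) = +1 → QR.
(64/79) = +1 → QR.
(65/79) = +1 → QR.
(76/79) = +1 → QR.
Total quadratic residues among the 7: 7.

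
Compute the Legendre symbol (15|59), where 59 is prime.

1

Reciprocity: 15 ≡ 3 and 59 ≡ 3 (mod 4), so (15/59) = −(59/15).
Reduce top mod 15: now compute (14/15).
Pull out 2: since 15 ≡ 7 (mod 8), (2/15) = +1.
Reciprocity: 7 ≡ 3 and 15 ≡ 3 (mod 4), so (7/15) = −(15/7).
Reduce top mod 7: now compute (1/7).
Reached (1/7) = 1. Collecting the sign flips along the way, the symbol is +1.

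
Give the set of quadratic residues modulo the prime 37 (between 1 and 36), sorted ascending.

1, 3, 4, 7, 9, 10, 11, 12, 16, 21, 25, 26, 27, 28, 30, 33, 34, 36

Square k = 1,…,18 (k and 37−k give the same square):
1²=1, 2²=4, 3²=9, 4²=16, 5²=25, 6²=36, 7²≡12, 8²≡27, 9²≡7, 10²≡26, 11²≡10, 12²≡33, 13²≡21, 14²≡11, 15²≡3, 16²≡34, 17²≡30, 18²≡28 (mod 37).
So the quadratic residues mod 37 are {1, 3, 4, 7, 9, 10, 11, 12, 16, 21, 25, 26, 27, 28, 30, 33, 34, 36}.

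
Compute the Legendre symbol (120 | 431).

1

Pull out 2^3: since 431 ≡ 7 (mod 8), (2/431) = +1, so (2/431)^3 = +1.
Reciprocity: 15 ≡ 3 and 431 ≡ 3 (mod 4), so (15/431) = −(431/15).
Reduce top mod 15: now compute (11/15).
Reciprocity: 11 ≡ 3 and 15 ≡ 3 (mod 4), so (11/15) = −(15/11).
Reduce top mod 11: now compute (4/11).
Pull out 2^2: since 11 ≡ 3 (mod 8), (2/11) = -1, so (2/11)^2 = +1.
Reached (1/11) = 1. Collecting the sign flips along the way, the symbol is +1.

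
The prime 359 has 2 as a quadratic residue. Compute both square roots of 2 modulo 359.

19, 340

Since 359 ≡ 3 (mod 4), a square root of 2 is 2^((359+1)/4) = 2^90 mod 359.
Repeated squaring: 2^2≡4, 2^4≡16, 2^8≡256, 2^16≡198, 2^32≡73, 2^64≡303 (mod 359).
2^90 = 2^(64+16+8+2) ≡ 340 (mod 359).
Check: 340² = 115600 ≡ 2 (mod 359). The two roots are 19 and 340.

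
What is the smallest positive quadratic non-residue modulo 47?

5

(2/47) = +1, so 2 is a residue.
(3/47) = +1, so 3 is a residue.
(4/47) = +1, so 4 is a residue.
(5/47) = −1, so 5 is the smallest positive non-residue mod 47.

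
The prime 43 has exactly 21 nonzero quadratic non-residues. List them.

2,3,5,7,8,12,18,19,20,22,26,27,28,29,30,32,33,34,37,39,42

Square k = 1,…,21 (k and 43−k give the same square):
1²=1, 2²=4, 3²=9, 4²=16, 5²=25, 6²=36, 7²≡6, 8²≡21, 9²≡38, 10²≡14, 11²≡35, 12²≡15, 13²≡40, 14²≡24, 15²≡10, 16²≡41, 17²≡31, 18²≡23, 19²≡17, 20²≡13, 21²≡11 (mod 43).
The residues are {1, 4, 6, 9, 10, 11, 13, 14, 15, 16, 17, 21, 23, 24, 25, 31, 35, 36, 38, 40, 41}; the non-residues are the remaining 21 nonzero classes.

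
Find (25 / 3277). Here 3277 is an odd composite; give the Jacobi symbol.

Reciprocity: 25 ≡ 1 and 3277 ≡ 1 (mod 4), so (25/3277) = +(3277/25).
Reduce top mod 25: now compute (2/25).
Pull out 2: since 25 ≡ 1 (mod 8), (2/25) = +1.
Reached (1/25) = 1. Collecting the sign flips along the way, the symbol is +1.

1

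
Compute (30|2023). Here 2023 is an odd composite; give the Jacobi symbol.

1

Pull out 2: since 2023 ≡ 7 (mod 8), (2/2023) = +1.
Reciprocity: 15 ≡ 3 and 2023 ≡ 3 (mod 4), so (15/2023) = −(2023/15).
Reduce top mod 15: now compute (13/15).
Reciprocity: 13 ≡ 1 and 15 ≡ 3 (mod 4), so (13/15) = +(15/13).
Reduce top mod 13: now compute (2/13).
Pull out 2: since 13 ≡ 5 (mod 8), (2/13) = -1.
Reached (1/13) = 1. Collecting the sign flips along the way, the symbol is +1.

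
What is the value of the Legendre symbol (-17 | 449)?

First reduce: -17 ≡ 432 (mod 449).
Pull out 2^4: since 449 ≡ 1 (mod 8), (2/449) = +1, so (2/449)^4 = +1.
Reciprocity: 27 ≡ 3 and 449 ≡ 1 (mod 4), so (27/449) = +(449/27).
Reduce top mod 27: now compute (17/27).
Reciprocity: 17 ≡ 1 and 27 ≡ 3 (mod 4), so (17/27) = +(27/17).
Reduce top mod 17: now compute (10/17).
Pull out 2: since 17 ≡ 1 (mod 8), (2/17) = +1.
Reciprocity: 5 ≡ 1 and 17 ≡ 1 (mod 4), so (5/17) = +(17/5).
Reduce top mod 5: now compute (2/5).
Pull out 2: since 5 ≡ 5 (mod 8), (2/5) = -1.
Reached (1/5) = 1. Collecting the sign flips along the way, the symbol is -1.

-1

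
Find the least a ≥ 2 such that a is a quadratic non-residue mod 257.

3

(2/257) = +1, so 2 is a residue.
(3/257) = −1, so 3 is the smallest positive non-residue mod 257.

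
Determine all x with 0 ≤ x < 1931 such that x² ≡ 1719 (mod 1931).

495, 1436

Since 1931 ≡ 3 (mod 4), a square root of 1719 is 1719^((1931+1)/4) = 1719^483 mod 1931.
Repeated squaring: 1719^2≡531, 1719^4≡35, 1719^8≡1225, 1719^16≡238, 1719^32≡645, 1719^64≡860, 1719^128≡27, 1719^256≡729 (mod 1931).
1719^483 = 1719^(256+128+64+32+2+1) ≡ 495 (mod 1931).
Check: 495² = 245025 ≡ 1719 (mod 1931). The two roots are 495 and 1436.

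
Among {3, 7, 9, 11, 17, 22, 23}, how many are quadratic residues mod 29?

(3/29) = -1 → non-residue.
(7/29) = +1 → QR.
(9/29) = +1 → QR.
(11/29) = -1 → non-residue.
(17/29) = -1 → non-residue.
(22/29) = +1 → QR.
(23/29) = +1 → QR.
Total quadratic residues among the 7: 4.

4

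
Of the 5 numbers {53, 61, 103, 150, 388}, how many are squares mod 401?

1

(53/401) = -1 → non-residue.
(61/401) = -1 → non-residue.
(103/401) = +1 → QR.
(150/401) = -1 → non-residue.
(388/401) = -1 → non-residue.
Total quadratic residues among the 5: 1.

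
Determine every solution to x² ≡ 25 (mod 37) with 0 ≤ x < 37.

5, 32

37 ≡ 1 (mod 4), so we find a root by search.
Trying successive values, 5² = 25 ≡ 25 (mod 37). The other root is 37 − 5 = 32.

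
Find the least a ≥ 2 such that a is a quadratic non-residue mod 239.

(2/239) = +1, so 2 is a residue.
(3/239) = +1, so 3 is a residue.
(4/239) = +1, so 4 is a residue.
(5/239) = +1, so 5 is a residue.
(6/239) = +1, so 6 is a residue.
(7/239) = −1, so 7 is the smallest positive non-residue mod 239.

7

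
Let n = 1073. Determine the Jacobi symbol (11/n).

Reciprocity: 11 ≡ 3 and 1073 ≡ 1 (mod 4), so (11/1073) = +(1073/11).
Reduce top mod 11: now compute (6/11).
Pull out 2: since 11 ≡ 3 (mod 8), (2/11) = -1.
Reciprocity: 3 ≡ 3 and 11 ≡ 3 (mod 4), so (3/11) = −(11/3).
Reduce top mod 3: now compute (2/3).
Pull out 2: since 3 ≡ 3 (mod 8), (2/3) = -1.
Reached (1/3) = 1. Collecting the sign flips along the way, the symbol is -1.

-1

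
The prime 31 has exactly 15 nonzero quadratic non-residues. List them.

3, 6, 11, 12, 13, 15, 17, 21, 22, 23, 24, 26, 27, 29, 30

Square k = 1,…,15 (k and 31−k give the same square):
1²=1, 2²=4, 3²=9, 4²=16, 5²=25, 6²≡5, 7²≡18, 8²≡2, 9²≡19, 10²≡7, 11²≡28, 12²≡20, 13²≡14, 14²≡10, 15²≡8 (mod 31).
The residues are {1, 2, 4, 5, 7, 8, 9, 10, 14, 16, 18, 19, 20, 25, 28}; the non-residues are the remaining 15 nonzero classes.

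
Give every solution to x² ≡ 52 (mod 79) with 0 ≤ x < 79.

17, 62

Since 79 ≡ 3 (mod 4), a square root of 52 is 52^((79+1)/4) = 52^20 mod 79.
Repeated squaring: 52^2≡18, 52^4≡8, 52^8≡64, 52^16≡67 (mod 79).
52^20 = 52^(16+4) ≡ 62 (mod 79).
Check: 62² = 3844 ≡ 52 (mod 79). The two roots are 17 and 62.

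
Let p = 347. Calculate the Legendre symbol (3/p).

Euler's criterion: (3/347) ≡ 3^173 (mod 347).
3^2 ≡ 9 (mod 347)
3^4 ≡ 81 (mod 347)
3^8 ≡ 315 (mod 347)
3^16 ≡ 330 (mod 347)
3^32 ≡ 289 (mod 347)
3^64 ≡ 241 (mod 347)
3^128 ≡ 132 (mod 347)
3^173 = 3^(128+32+8+4+1) ≡ 1 (mod 347).
Result is 1, so (3/347) = 1.

1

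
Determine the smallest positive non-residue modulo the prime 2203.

(2/2203) = −1, so 2 is the smallest positive non-residue mod 2203.

2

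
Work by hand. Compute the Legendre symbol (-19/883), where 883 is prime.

Euler's criterion: (-19/883) ≡ 864^441 (mod 883).
864^2 ≡ 361 (mod 883)
864^4 ≡ 520 (mod 883)
864^8 ≡ 202 (mod 883)
864^16 ≡ 186 (mod 883)
864^32 ≡ 159 (mod 883)
864^64 ≡ 557 (mod 883)
864^128 ≡ 316 (mod 883)
864^256 ≡ 77 (mod 883)
864^441 = 864^(256+128+32+16+8+1) ≡ 1 (mod 883).
Result is 1, so (-19/883) = 1.

1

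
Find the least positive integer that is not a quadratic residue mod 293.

2

(2/293) = −1, so 2 is the smallest positive non-residue mod 293.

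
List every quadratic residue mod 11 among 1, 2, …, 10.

Square k = 1,…,5 (k and 11−k give the same square):
1²=1, 2²=4, 3²=9, 4²≡5, 5²≡3 (mod 11).
So the quadratic residues mod 11 are {1, 3, 4, 5, 9}.

1 3 4 5 9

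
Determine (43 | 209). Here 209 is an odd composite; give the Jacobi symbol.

-1

Reciprocity: 43 ≡ 3 and 209 ≡ 1 (mod 4), so (43/209) = +(209/43).
Reduce top mod 43: now compute (37/43).
Reciprocity: 37 ≡ 1 and 43 ≡ 3 (mod 4), so (37/43) = +(43/37).
Reduce top mod 37: now compute (6/37).
Pull out 2: since 37 ≡ 5 (mod 8), (2/37) = -1.
Reciprocity: 3 ≡ 3 and 37 ≡ 1 (mod 4), so (3/37) = +(37/3).
Reduce top mod 3: now compute (1/3).
Reached (1/3) = 1. Collecting the sign flips along the way, the symbol is -1.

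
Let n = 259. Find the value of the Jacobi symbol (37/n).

Reciprocity: 37 ≡ 1 and 259 ≡ 3 (mod 4), so (37/259) = +(259/37).
Reduce top mod 37: now compute (0/37).
Top reduces to 0: gcd > 1, so the symbol is 0.

0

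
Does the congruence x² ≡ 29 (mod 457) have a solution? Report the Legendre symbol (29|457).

Euler's criterion: (29/457) ≡ 29^228 (mod 457).
29^2 ≡ 384 (mod 457)
29^4 ≡ 302 (mod 457)
29^8 ≡ 261 (mod 457)
29^16 ≡ 28 (mod 457)
29^32 ≡ 327 (mod 457)
29^64 ≡ 448 (mod 457)
29^128 ≡ 81 (mod 457)
29^228 = 29^(128+64+32+4) ≡ 1 (mod 457).
Result is 1, so (29/457) = 1.

1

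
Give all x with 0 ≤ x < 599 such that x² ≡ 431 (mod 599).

Since 599 ≡ 3 (mod 4), a square root of 431 is 431^((599+1)/4) = 431^150 mod 599.
Repeated squaring: 431^2≡71, 431^4≡249, 431^8≡304, 431^16≡170, 431^32≡148, 431^64≡340, 431^128≡592 (mod 599).
431^150 = 431^(128+16+4+2) ≡ 68 (mod 599).
Check: 68² = 4624 ≡ 431 (mod 599). The two roots are 68 and 531.

68, 531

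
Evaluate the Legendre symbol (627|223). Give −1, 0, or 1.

First reduce: 627 ≡ 181 (mod 223).
Reciprocity: 181 ≡ 1 and 223 ≡ 3 (mod 4), so (181/223) = +(223/181).
Reduce top mod 181: now compute (42/181).
Pull out 2: since 181 ≡ 5 (mod 8), (2/181) = -1.
Reciprocity: 21 ≡ 1 and 181 ≡ 1 (mod 4), so (21/181) = +(181/21).
Reduce top mod 21: now compute (13/21).
Reciprocity: 13 ≡ 1 and 21 ≡ 1 (mod 4), so (13/21) = +(21/13).
Reduce top mod 13: now compute (8/13).
Pull out 2^3: since 13 ≡ 5 (mod 8), (2/13) = -1, so (2/13)^3 = -1.
Reached (1/13) = 1. Collecting the sign flips along the way, the symbol is +1.

1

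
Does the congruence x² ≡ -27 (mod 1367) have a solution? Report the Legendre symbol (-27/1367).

-1

First reduce: -27 ≡ 1340 (mod 1367).
Pull out 2^2: since 1367 ≡ 7 (mod 8), (2/1367) = +1, so (2/1367)^2 = +1.
Reciprocity: 335 ≡ 3 and 1367 ≡ 3 (mod 4), so (335/1367) = −(1367/335).
Reduce top mod 335: now compute (27/335).
Reciprocity: 27 ≡ 3 and 335 ≡ 3 (mod 4), so (27/335) = −(335/27).
Reduce top mod 27: now compute (11/27).
Reciprocity: 11 ≡ 3 and 27 ≡ 3 (mod 4), so (11/27) = −(27/11).
Reduce top mod 11: now compute (5/11).
Reciprocity: 5 ≡ 1 and 11 ≡ 3 (mod 4), so (5/11) = +(11/5).
Reduce top mod 5: now compute (1/5).
Reached (1/5) = 1. Collecting the sign flips along the way, the symbol is -1.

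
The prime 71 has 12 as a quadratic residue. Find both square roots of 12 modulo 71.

15, 56

Since 71 ≡ 3 (mod 4), a square root of 12 is 12^((71+1)/4) = 12^18 mod 71.
Repeated squaring: 12^2≡2, 12^4≡4, 12^8≡16, 12^16≡43 (mod 71).
12^18 = 12^(16+2) ≡ 15 (mod 71).
Check: 15² = 225 ≡ 12 (mod 71). The two roots are 15 and 56.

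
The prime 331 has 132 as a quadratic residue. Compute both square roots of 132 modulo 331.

146, 185

Since 331 ≡ 3 (mod 4), a square root of 132 is 132^((331+1)/4) = 132^83 mod 331.
Repeated squaring: 132^2≡212, 132^4≡259, 132^8≡219, 132^16≡297, 132^32≡163, 132^64≡89 (mod 331).
132^83 = 132^(64+16+2+1) ≡ 146 (mod 331).
Check: 146² = 21316 ≡ 132 (mod 331). The two roots are 146 and 185.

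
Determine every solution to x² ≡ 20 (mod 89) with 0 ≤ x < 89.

38, 51

89 ≡ 1 (mod 4), so we find a root by search.
Trying successive values, 38² = 1444 ≡ 20 (mod 89). The other root is 89 − 38 = 51.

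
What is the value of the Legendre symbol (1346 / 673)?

First reduce: 1346 ≡ 0 (mod 673).
Top reduces to 0: gcd > 1, so the symbol is 0.

0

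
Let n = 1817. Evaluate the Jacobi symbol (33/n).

Reciprocity: 33 ≡ 1 and 1817 ≡ 1 (mod 4), so (33/1817) = +(1817/33).
Reduce top mod 33: now compute (2/33).
Pull out 2: since 33 ≡ 1 (mod 8), (2/33) = +1.
Reached (1/33) = 1. Collecting the sign flips along the way, the symbol is +1.

1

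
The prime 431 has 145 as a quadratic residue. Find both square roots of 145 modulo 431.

24, 407

Since 431 ≡ 3 (mod 4), a square root of 145 is 145^((431+1)/4) = 145^108 mod 431.
Repeated squaring: 145^2≡337, 145^4≡216, 145^8≡108, 145^16≡27, 145^32≡298, 145^64≡18 (mod 431).
145^108 = 145^(64+32+8+4) ≡ 24 (mod 431).
Check: 24² = 576 ≡ 145 (mod 431). The two roots are 24 and 407.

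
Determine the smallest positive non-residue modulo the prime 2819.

(2/2819) = −1, so 2 is the smallest positive non-residue mod 2819.

2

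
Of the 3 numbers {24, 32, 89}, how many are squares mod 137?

1

(24/137) = -1 → non-residue.
(32/137) = +1 → QR.
(89/137) = -1 → non-residue.
Total quadratic residues among the 3: 1.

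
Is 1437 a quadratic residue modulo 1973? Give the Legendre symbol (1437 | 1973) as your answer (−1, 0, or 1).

Reciprocity: 1437 ≡ 1 and 1973 ≡ 1 (mod 4), so (1437/1973) = +(1973/1437).
Reduce top mod 1437: now compute (536/1437).
Pull out 2^3: since 1437 ≡ 5 (mod 8), (2/1437) = -1, so (2/1437)^3 = -1.
Reciprocity: 67 ≡ 3 and 1437 ≡ 1 (mod 4), so (67/1437) = +(1437/67).
Reduce top mod 67: now compute (30/67).
Pull out 2: since 67 ≡ 3 (mod 8), (2/67) = -1.
Reciprocity: 15 ≡ 3 and 67 ≡ 3 (mod 4), so (15/67) = −(67/15).
Reduce top mod 15: now compute (7/15).
Reciprocity: 7 ≡ 3 and 15 ≡ 3 (mod 4), so (7/15) = −(15/7).
Reduce top mod 7: now compute (1/7).
Reached (1/7) = 1. Collecting the sign flips along the way, the symbol is +1.

1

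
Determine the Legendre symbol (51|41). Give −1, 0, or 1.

1

First reduce: 51 ≡ 10 (mod 41).
Pull out 2: since 41 ≡ 1 (mod 8), (2/41) = +1.
Reciprocity: 5 ≡ 1 and 41 ≡ 1 (mod 4), so (5/41) = +(41/5).
Reduce top mod 5: now compute (1/5).
Reached (1/5) = 1. Collecting the sign flips along the way, the symbol is +1.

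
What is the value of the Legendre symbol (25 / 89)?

Euler's criterion: (25/89) ≡ 25^44 (mod 89).
25^2 ≡ 2 (mod 89)
25^4 ≡ 4 (mod 89)
25^8 ≡ 16 (mod 89)
25^16 ≡ 78 (mod 89)
25^32 ≡ 32 (mod 89)
25^44 = 25^(32+8+4) ≡ 1 (mod 89).
Result is 1, so (25/89) = 1.

1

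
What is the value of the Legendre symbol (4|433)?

1

Pull out 2^2: since 433 ≡ 1 (mod 8), (2/433) = +1, so (2/433)^2 = +1.
Reached (1/433) = 1. Collecting the sign flips along the way, the symbol is +1.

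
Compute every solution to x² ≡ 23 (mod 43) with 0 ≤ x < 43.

Since 43 ≡ 3 (mod 4), a square root of 23 is 23^((43+1)/4) = 23^11 mod 43.
Repeated squaring: 23^2≡13, 23^4≡40, 23^8≡9 (mod 43).
23^11 = 23^(8+2+1) ≡ 25 (mod 43).
Check: 25² = 625 ≡ 23 (mod 43). The two roots are 18 and 25.

18, 25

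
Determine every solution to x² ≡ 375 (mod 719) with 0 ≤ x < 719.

Since 719 ≡ 3 (mod 4), a square root of 375 is 375^((719+1)/4) = 375^180 mod 719.
Repeated squaring: 375^2≡420, 375^4≡245, 375^8≡348, 375^16≡312, 375^32≡279, 375^64≡189, 375^128≡490 (mod 719).
375^180 = 375^(128+32+16+4) ≡ 311 (mod 719).
Check: 311² = 96721 ≡ 375 (mod 719). The two roots are 311 and 408.

311, 408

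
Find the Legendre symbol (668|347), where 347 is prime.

First reduce: 668 ≡ 321 (mod 347).
Reciprocity: 321 ≡ 1 and 347 ≡ 3 (mod 4), so (321/347) = +(347/321).
Reduce top mod 321: now compute (26/321).
Pull out 2: since 321 ≡ 1 (mod 8), (2/321) = +1.
Reciprocity: 13 ≡ 1 and 321 ≡ 1 (mod 4), so (13/321) = +(321/13).
Reduce top mod 13: now compute (9/13).
Reciprocity: 9 ≡ 1 and 13 ≡ 1 (mod 4), so (9/13) = +(13/9).
Reduce top mod 9: now compute (4/9).
Pull out 2^2: since 9 ≡ 1 (mod 8), (2/9) = +1, so (2/9)^2 = +1.
Reached (1/9) = 1. Collecting the sign flips along the way, the symbol is +1.

1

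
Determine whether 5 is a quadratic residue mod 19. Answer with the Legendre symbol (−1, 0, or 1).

Euler's criterion: (5/19) ≡ 5^9 (mod 19).
5^2 ≡ 6 (mod 19)
5^4 ≡ 17 (mod 19)
5^8 ≡ 4 (mod 19)
5^9 = 5^(8+1) ≡ 1 (mod 19).
Result is 1, so (5/19) = 1.

1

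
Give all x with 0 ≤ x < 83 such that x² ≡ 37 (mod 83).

Since 83 ≡ 3 (mod 4), a square root of 37 is 37^((83+1)/4) = 37^21 mod 83.
Repeated squaring: 37^2≡41, 37^4≡21, 37^8≡26, 37^16≡12 (mod 83).
37^21 = 37^(16+4+1) ≡ 28 (mod 83).
Check: 28² = 784 ≡ 37 (mod 83). The two roots are 28 and 55.

28, 55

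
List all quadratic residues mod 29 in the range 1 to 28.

Square k = 1,…,14 (k and 29−k give the same square):
1²=1, 2²=4, 3²=9, 4²=16, 5²=25, 6²≡7, 7²≡20, 8²≡6, 9²≡23, 10²≡13, 11²≡5, 12²≡28, 13²≡24, 14²≡22 (mod 29).
So the quadratic residues mod 29 are {1, 4, 5, 6, 7, 9, 13, 16, 20, 22, 23, 24, 25, 28}.

1,4,5,6,7,9,13,16,20,22,23,24,25,28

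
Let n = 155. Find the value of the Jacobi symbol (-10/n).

First reduce: -10 ≡ 145 (mod 155).
Reciprocity: 145 ≡ 1 and 155 ≡ 3 (mod 4), so (145/155) = +(155/145).
Reduce top mod 145: now compute (10/145).
Pull out 2: since 145 ≡ 1 (mod 8), (2/145) = +1.
Reciprocity: 5 ≡ 1 and 145 ≡ 1 (mod 4), so (5/145) = +(145/5).
Reduce top mod 5: now compute (0/5).
Top reduces to 0: gcd > 1, so the symbol is 0.

0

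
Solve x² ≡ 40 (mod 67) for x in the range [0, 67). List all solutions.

Since 67 ≡ 3 (mod 4), a square root of 40 is 40^((67+1)/4) = 40^17 mod 67.
Repeated squaring: 40^2≡59, 40^4≡64, 40^8≡9, 40^16≡14 (mod 67).
40^17 = 40^(16+1) ≡ 24 (mod 67).
Check: 24² = 576 ≡ 40 (mod 67). The two roots are 24 and 43.

24, 43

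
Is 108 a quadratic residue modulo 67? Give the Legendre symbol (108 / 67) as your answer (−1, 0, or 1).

-1

First reduce: 108 ≡ 41 (mod 67).
Reciprocity: 41 ≡ 1 and 67 ≡ 3 (mod 4), so (41/67) = +(67/41).
Reduce top mod 41: now compute (26/41).
Pull out 2: since 41 ≡ 1 (mod 8), (2/41) = +1.
Reciprocity: 13 ≡ 1 and 41 ≡ 1 (mod 4), so (13/41) = +(41/13).
Reduce top mod 13: now compute (2/13).
Pull out 2: since 13 ≡ 5 (mod 8), (2/13) = -1.
Reached (1/13) = 1. Collecting the sign flips along the way, the symbol is -1.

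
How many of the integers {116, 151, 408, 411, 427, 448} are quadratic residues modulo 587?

4

(116/587) = +1 → QR.
(151/587) = +1 → QR.
(408/587) = -1 → non-residue.
(411/587) = +1 → QR.
(427/587) = -1 → non-residue.
(448/587) = +1 → QR.
Total quadratic residues among the 6: 4.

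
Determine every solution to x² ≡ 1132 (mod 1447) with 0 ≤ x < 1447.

136, 1311

Since 1447 ≡ 3 (mod 4), a square root of 1132 is 1132^((1447+1)/4) = 1132^362 mod 1447.
Repeated squaring: 1132^2≡829, 1132^4≡1363, 1132^8≡1268, 1132^16≡207, 1132^32≡886, 1132^64≡722, 1132^128≡364, 1132^256≡819 (mod 1447).
1132^362 = 1132^(256+64+32+8+2) ≡ 136 (mod 1447).
Check: 136² = 18496 ≡ 1132 (mod 1447). The two roots are 136 and 1311.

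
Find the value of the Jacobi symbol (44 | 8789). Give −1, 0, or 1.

0

Pull out 2^2: since 8789 ≡ 5 (mod 8), (2/8789) = -1, so (2/8789)^2 = +1.
Reciprocity: 11 ≡ 3 and 8789 ≡ 1 (mod 4), so (11/8789) = +(8789/11).
Reduce top mod 11: now compute (0/11).
Top reduces to 0: gcd > 1, so the symbol is 0.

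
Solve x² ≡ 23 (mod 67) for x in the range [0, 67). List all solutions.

31, 36

Since 67 ≡ 3 (mod 4), a square root of 23 is 23^((67+1)/4) = 23^17 mod 67.
Repeated squaring: 23^2≡60, 23^4≡49, 23^8≡56, 23^16≡54 (mod 67).
23^17 = 23^(16+1) ≡ 36 (mod 67).
Check: 36² = 1296 ≡ 23 (mod 67). The two roots are 31 and 36.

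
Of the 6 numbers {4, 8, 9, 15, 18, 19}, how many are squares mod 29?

(4/29) = +1 → QR.
(8/29) = -1 → non-residue.
(9/29) = +1 → QR.
(15/29) = -1 → non-residue.
(18/29) = -1 → non-residue.
(19/29) = -1 → non-residue.
Total quadratic residues among the 6: 2.

2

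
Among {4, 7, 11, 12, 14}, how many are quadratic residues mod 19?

(4/19) = +1 → QR.
(7/19) = +1 → QR.
(11/19) = +1 → QR.
(12/19) = -1 → non-residue.
(14/19) = -1 → non-residue.
Total quadratic residues among the 5: 3.

3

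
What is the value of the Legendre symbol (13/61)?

Euler's criterion: (13/61) ≡ 13^30 (mod 61).
13^2 ≡ 47 (mod 61)
13^4 ≡ 13 (mod 61)
13^8 ≡ 47 (mod 61)
13^16 ≡ 13 (mod 61)
13^30 = 13^(16+8+4+2) ≡ 1 (mod 61).
Result is 1, so (13/61) = 1.

1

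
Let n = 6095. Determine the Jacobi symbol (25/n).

0

Reciprocity: 25 ≡ 1 and 6095 ≡ 3 (mod 4), so (25/6095) = +(6095/25).
Reduce top mod 25: now compute (20/25).
Pull out 2^2: since 25 ≡ 1 (mod 8), (2/25) = +1, so (2/25)^2 = +1.
Reciprocity: 5 ≡ 1 and 25 ≡ 1 (mod 4), so (5/25) = +(25/5).
Reduce top mod 5: now compute (0/5).
Top reduces to 0: gcd > 1, so the symbol is 0.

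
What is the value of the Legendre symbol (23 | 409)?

1

Reciprocity: 23 ≡ 3 and 409 ≡ 1 (mod 4), so (23/409) = +(409/23).
Reduce top mod 23: now compute (18/23).
Pull out 2: since 23 ≡ 7 (mod 8), (2/23) = +1.
Reciprocity: 9 ≡ 1 and 23 ≡ 3 (mod 4), so (9/23) = +(23/9).
Reduce top mod 9: now compute (5/9).
Reciprocity: 5 ≡ 1 and 9 ≡ 1 (mod 4), so (5/9) = +(9/5).
Reduce top mod 5: now compute (4/5).
Pull out 2^2: since 5 ≡ 5 (mod 8), (2/5) = -1, so (2/5)^2 = +1.
Reached (1/5) = 1. Collecting the sign flips along the way, the symbol is +1.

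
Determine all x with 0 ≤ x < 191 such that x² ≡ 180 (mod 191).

84, 107

Since 191 ≡ 3 (mod 4), a square root of 180 is 180^((191+1)/4) = 180^48 mod 191.
Repeated squaring: 180^2≡121, 180^4≡125, 180^8≡154, 180^16≡32, 180^32≡69 (mod 191).
180^48 = 180^(32+16) ≡ 107 (mod 191).
Check: 107² = 11449 ≡ 180 (mod 191). The two roots are 84 and 107.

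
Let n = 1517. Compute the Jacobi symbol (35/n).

1

Reciprocity: 35 ≡ 3 and 1517 ≡ 1 (mod 4), so (35/1517) = +(1517/35).
Reduce top mod 35: now compute (12/35).
Pull out 2^2: since 35 ≡ 3 (mod 8), (2/35) = -1, so (2/35)^2 = +1.
Reciprocity: 3 ≡ 3 and 35 ≡ 3 (mod 4), so (3/35) = −(35/3).
Reduce top mod 3: now compute (2/3).
Pull out 2: since 3 ≡ 3 (mod 8), (2/3) = -1.
Reached (1/3) = 1. Collecting the sign flips along the way, the symbol is +1.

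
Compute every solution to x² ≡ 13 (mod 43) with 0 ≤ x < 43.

20, 23

Since 43 ≡ 3 (mod 4), a square root of 13 is 13^((43+1)/4) = 13^11 mod 43.
Repeated squaring: 13^2≡40, 13^4≡9, 13^8≡38 (mod 43).
13^11 = 13^(8+2+1) ≡ 23 (mod 43).
Check: 23² = 529 ≡ 13 (mod 43). The two roots are 20 and 23.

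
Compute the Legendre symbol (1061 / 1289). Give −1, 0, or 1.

-1

Reciprocity: 1061 ≡ 1 and 1289 ≡ 1 (mod 4), so (1061/1289) = +(1289/1061).
Reduce top mod 1061: now compute (228/1061).
Pull out 2^2: since 1061 ≡ 5 (mod 8), (2/1061) = -1, so (2/1061)^2 = +1.
Reciprocity: 57 ≡ 1 and 1061 ≡ 1 (mod 4), so (57/1061) = +(1061/57).
Reduce top mod 57: now compute (35/57).
Reciprocity: 35 ≡ 3 and 57 ≡ 1 (mod 4), so (35/57) = +(57/35).
Reduce top mod 35: now compute (22/35).
Pull out 2: since 35 ≡ 3 (mod 8), (2/35) = -1.
Reciprocity: 11 ≡ 3 and 35 ≡ 3 (mod 4), so (11/35) = −(35/11).
Reduce top mod 11: now compute (2/11).
Pull out 2: since 11 ≡ 3 (mod 8), (2/11) = -1.
Reached (1/11) = 1. Collecting the sign flips along the way, the symbol is -1.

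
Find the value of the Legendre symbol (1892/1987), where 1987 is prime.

Pull out 2^2: since 1987 ≡ 3 (mod 8), (2/1987) = -1, so (2/1987)^2 = +1.
Reciprocity: 473 ≡ 1 and 1987 ≡ 3 (mod 4), so (473/1987) = +(1987/473).
Reduce top mod 473: now compute (95/473).
Reciprocity: 95 ≡ 3 and 473 ≡ 1 (mod 4), so (95/473) = +(473/95).
Reduce top mod 95: now compute (93/95).
Reciprocity: 93 ≡ 1 and 95 ≡ 3 (mod 4), so (93/95) = +(95/93).
Reduce top mod 93: now compute (2/93).
Pull out 2: since 93 ≡ 5 (mod 8), (2/93) = -1.
Reached (1/93) = 1. Collecting the sign flips along the way, the symbol is -1.

-1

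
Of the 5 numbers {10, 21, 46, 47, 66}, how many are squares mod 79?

(10/79) = +1 → QR.
(21/79) = +1 → QR.
(46/79) = +1 → QR.
(47/79) = -1 → non-residue.
(66/79) = -1 → non-residue.
Total quadratic residues among the 5: 3.

3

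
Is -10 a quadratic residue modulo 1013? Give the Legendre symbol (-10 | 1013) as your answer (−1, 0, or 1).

First reduce: -10 ≡ 1003 (mod 1013).
Reciprocity: 1003 ≡ 3 and 1013 ≡ 1 (mod 4), so (1003/1013) = +(1013/1003).
Reduce top mod 1003: now compute (10/1003).
Pull out 2: since 1003 ≡ 3 (mod 8), (2/1003) = -1.
Reciprocity: 5 ≡ 1 and 1003 ≡ 3 (mod 4), so (5/1003) = +(1003/5).
Reduce top mod 5: now compute (3/5).
Reciprocity: 3 ≡ 3 and 5 ≡ 1 (mod 4), so (3/5) = +(5/3).
Reduce top mod 3: now compute (2/3).
Pull out 2: since 3 ≡ 3 (mod 8), (2/3) = -1.
Reached (1/3) = 1. Collecting the sign flips along the way, the symbol is +1.

1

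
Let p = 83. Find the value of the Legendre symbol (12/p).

1

Pull out 2^2: since 83 ≡ 3 (mod 8), (2/83) = -1, so (2/83)^2 = +1.
Reciprocity: 3 ≡ 3 and 83 ≡ 3 (mod 4), so (3/83) = −(83/3).
Reduce top mod 3: now compute (2/3).
Pull out 2: since 3 ≡ 3 (mod 8), (2/3) = -1.
Reached (1/3) = 1. Collecting the sign flips along the way, the symbol is +1.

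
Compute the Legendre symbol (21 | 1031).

Euler's criterion: (21/1031) ≡ 21^515 (mod 1031).
21^2 ≡ 441 (mod 1031)
21^4 ≡ 653 (mod 1031)
21^8 ≡ 606 (mod 1031)
21^16 ≡ 200 (mod 1031)
21^32 ≡ 822 (mod 1031)
21^64 ≡ 379 (mod 1031)
21^128 ≡ 332 (mod 1031)
21^256 ≡ 938 (mod 1031)
21^512 ≡ 401 (mod 1031)
21^515 = 21^(512+2+1) ≡ 1030 (mod 1031).
Result is 1030 ≡ −1, so (21/1031) = −1.

-1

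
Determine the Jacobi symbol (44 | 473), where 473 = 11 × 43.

Pull out 2^2: since 473 ≡ 1 (mod 8), (2/473) = +1, so (2/473)^2 = +1.
Reciprocity: 11 ≡ 3 and 473 ≡ 1 (mod 4), so (11/473) = +(473/11).
Reduce top mod 11: now compute (0/11).
Top reduces to 0: gcd > 1, so the symbol is 0.

0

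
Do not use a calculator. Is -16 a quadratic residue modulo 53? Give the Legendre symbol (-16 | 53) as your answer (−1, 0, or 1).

Euler's criterion: (-16/53) ≡ 37^26 (mod 53).
37^2 ≡ 44 (mod 53)
37^4 ≡ 28 (mod 53)
37^8 ≡ 42 (mod 53)
37^16 ≡ 15 (mod 53)
37^26 = 37^(16+8+2) ≡ 1 (mod 53).
Result is 1, so (-16/53) = 1.

1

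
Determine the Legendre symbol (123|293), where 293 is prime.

Euler's criterion: (123/293) ≡ 123^146 (mod 293).
123^2 ≡ 186 (mod 293)
123^4 ≡ 22 (mod 293)
123^8 ≡ 191 (mod 293)
123^16 ≡ 149 (mod 293)
123^32 ≡ 226 (mod 293)
123^64 ≡ 94 (mod 293)
123^128 ≡ 46 (mod 293)
123^146 = 123^(128+16+2) ≡ 1 (mod 293).
Result is 1, so (123/293) = 1.

1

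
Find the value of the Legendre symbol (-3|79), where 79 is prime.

Euler's criterion: (-3/79) ≡ 76^39 (mod 79).
76^2 ≡ 9 (mod 79)
76^4 ≡ 2 (mod 79)
76^8 ≡ 4 (mod 79)
76^16 ≡ 16 (mod 79)
76^32 ≡ 19 (mod 79)
76^39 = 76^(32+4+2+1) ≡ 1 (mod 79).
Result is 1, so (-3/79) = 1.

1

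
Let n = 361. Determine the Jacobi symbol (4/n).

1

Pull out 2^2: since 361 ≡ 1 (mod 8), (2/361) = +1, so (2/361)^2 = +1.
Reached (1/361) = 1. Collecting the sign flips along the way, the symbol is +1.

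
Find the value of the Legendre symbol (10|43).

Pull out 2: since 43 ≡ 3 (mod 8), (2/43) = -1.
Reciprocity: 5 ≡ 1 and 43 ≡ 3 (mod 4), so (5/43) = +(43/5).
Reduce top mod 5: now compute (3/5).
Reciprocity: 3 ≡ 3 and 5 ≡ 1 (mod 4), so (3/5) = +(5/3).
Reduce top mod 3: now compute (2/3).
Pull out 2: since 3 ≡ 3 (mod 8), (2/3) = -1.
Reached (1/3) = 1. Collecting the sign flips along the way, the symbol is +1.

1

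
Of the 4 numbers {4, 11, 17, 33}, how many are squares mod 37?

(4/37) = +1 → QR.
(11/37) = +1 → QR.
(17/37) = -1 → non-residue.
(33/37) = +1 → QR.
Total quadratic residues among the 4: 3.

3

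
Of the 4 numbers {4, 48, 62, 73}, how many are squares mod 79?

(4/79) = +1 → QR.
(48/79) = -1 → non-residue.
(62/79) = +1 → QR.
(73/79) = +1 → QR.
Total quadratic residues among the 4: 3.

3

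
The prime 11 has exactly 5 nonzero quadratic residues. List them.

1,3,4,5,9

Square k = 1,…,5 (k and 11−k give the same square):
1²=1, 2²=4, 3²=9, 4²≡5, 5²≡3 (mod 11).
So the quadratic residues mod 11 are {1, 3, 4, 5, 9}.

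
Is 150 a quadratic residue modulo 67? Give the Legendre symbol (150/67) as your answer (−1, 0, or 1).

1

Euler's criterion: (150/67) ≡ 16^33 (mod 67).
16^2 ≡ 55 (mod 67)
16^4 ≡ 10 (mod 67)
16^8 ≡ 33 (mod 67)
16^16 ≡ 17 (mod 67)
16^32 ≡ 21 (mod 67)
16^33 = 16^(32+1) ≡ 1 (mod 67).
Result is 1, so (150/67) = 1.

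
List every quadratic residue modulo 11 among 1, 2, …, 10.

1, 3, 4, 5, 9

Square k = 1,…,5 (k and 11−k give the same square):
1²=1, 2²=4, 3²=9, 4²≡5, 5²≡3 (mod 11).
So the quadratic residues mod 11 are {1, 3, 4, 5, 9}.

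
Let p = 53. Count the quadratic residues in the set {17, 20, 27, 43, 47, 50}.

(17/53) = +1 → QR.
(20/53) = -1 → non-residue.
(27/53) = -1 → non-residue.
(43/53) = +1 → QR.
(47/53) = +1 → QR.
(50/53) = -1 → non-residue.
Total quadratic residues among the 6: 3.

3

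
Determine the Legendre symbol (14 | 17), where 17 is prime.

-1

Euler's criterion: (14/17) ≡ 14^8 (mod 17).
14^2 ≡ 9 (mod 17)
14^4 ≡ 13 (mod 17)
14^8 ≡ 16 (mod 17)
14^8 = 14^(8) ≡ 16 (mod 17).
Result is 16 ≡ −1, so (14/17) = −1.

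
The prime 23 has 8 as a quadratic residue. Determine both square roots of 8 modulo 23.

Since 23 ≡ 3 (mod 4), a square root of 8 is 8^((23+1)/4) = 8^6 mod 23.
Repeated squaring: 8^2≡18, 8^4≡2 (mod 23).
8^6 = 8^(4+2) ≡ 13 (mod 23).
Check: 13² = 169 ≡ 8 (mod 23). The two roots are 10 and 13.

10, 13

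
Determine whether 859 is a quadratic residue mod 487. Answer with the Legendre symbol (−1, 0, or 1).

First reduce: 859 ≡ 372 (mod 487).
Pull out 2^2: since 487 ≡ 7 (mod 8), (2/487) = +1, so (2/487)^2 = +1.
Reciprocity: 93 ≡ 1 and 487 ≡ 3 (mod 4), so (93/487) = +(487/93).
Reduce top mod 93: now compute (22/93).
Pull out 2: since 93 ≡ 5 (mod 8), (2/93) = -1.
Reciprocity: 11 ≡ 3 and 93 ≡ 1 (mod 4), so (11/93) = +(93/11).
Reduce top mod 11: now compute (5/11).
Reciprocity: 5 ≡ 1 and 11 ≡ 3 (mod 4), so (5/11) = +(11/5).
Reduce top mod 5: now compute (1/5).
Reached (1/5) = 1. Collecting the sign flips along the way, the symbol is -1.

-1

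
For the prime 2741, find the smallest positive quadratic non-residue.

2

(2/2741) = −1, so 2 is the smallest positive non-residue mod 2741.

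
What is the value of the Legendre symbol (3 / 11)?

1

Reciprocity: 3 ≡ 3 and 11 ≡ 3 (mod 4), so (3/11) = −(11/3).
Reduce top mod 3: now compute (2/3).
Pull out 2: since 3 ≡ 3 (mod 8), (2/3) = -1.
Reached (1/3) = 1. Collecting the sign flips along the way, the symbol is +1.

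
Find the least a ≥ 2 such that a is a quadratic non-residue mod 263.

(2/263) = +1, so 2 is a residue.
(3/263) = +1, so 3 is a residue.
(4/263) = +1, so 4 is a residue.
(5/263) = −1, so 5 is the smallest positive non-residue mod 263.

5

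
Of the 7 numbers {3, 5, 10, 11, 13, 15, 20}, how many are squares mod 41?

3

(3/41) = -1 → non-residue.
(5/41) = +1 → QR.
(10/41) = +1 → QR.
(11/41) = -1 → non-residue.
(13/41) = -1 → non-residue.
(15/41) = -1 → non-residue.
(20/41) = +1 → QR.
Total quadratic residues among the 7: 3.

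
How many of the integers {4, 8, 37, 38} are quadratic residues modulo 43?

(4/43) = +1 → QR.
(8/43) = -1 → non-residue.
(37/43) = -1 → non-residue.
(38/43) = +1 → QR.
Total quadratic residues among the 4: 2.

2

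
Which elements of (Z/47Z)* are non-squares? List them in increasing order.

Square k = 1,…,23 (k and 47−k give the same square):
1²=1, 2²=4, 3²=9, 4²=16, 5²=25, 6²=36, 7²≡2, 8²≡17, 9²≡34, 10²≡6, 11²≡27, 12²≡3, 13²≡28, 14²≡8, 15²≡37, 16²≡21, 17²≡7, 18²≡42, 19²≡32, 20²≡24, 21²≡18, 22²≡14, 23²≡12 (mod 47).
The residues are {1, 2, 3, 4, 6, 7, 8, 9, 12, 14, 16, 17, 18, 21, 24, 25, 27, 28, 32, 34, 36, 37, 42}; the non-residues are the remaining 23 nonzero classes.

5, 10, 11, 13, 15, 19, 20, 22, 23, 26, 29, 30, 31, 33, 35, 38, 39, 40, 41, 43, 44, 45, 46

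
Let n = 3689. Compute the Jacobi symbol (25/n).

Reciprocity: 25 ≡ 1 and 3689 ≡ 1 (mod 4), so (25/3689) = +(3689/25).
Reduce top mod 25: now compute (14/25).
Pull out 2: since 25 ≡ 1 (mod 8), (2/25) = +1.
Reciprocity: 7 ≡ 3 and 25 ≡ 1 (mod 4), so (7/25) = +(25/7).
Reduce top mod 7: now compute (4/7).
Pull out 2^2: since 7 ≡ 7 (mod 8), (2/7) = +1, so (2/7)^2 = +1.
Reached (1/7) = 1. Collecting the sign flips along the way, the symbol is +1.

1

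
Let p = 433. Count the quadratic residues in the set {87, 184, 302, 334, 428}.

1

(87/433) = -1 → non-residue.
(184/433) = -1 → non-residue.
(302/433) = -1 → non-residue.
(334/433) = +1 → QR.
(428/433) = -1 → non-residue.
Total quadratic residues among the 5: 1.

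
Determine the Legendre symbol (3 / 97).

1

Reciprocity: 3 ≡ 3 and 97 ≡ 1 (mod 4), so (3/97) = +(97/3).
Reduce top mod 3: now compute (1/3).
Reached (1/3) = 1. Collecting the sign flips along the way, the symbol is +1.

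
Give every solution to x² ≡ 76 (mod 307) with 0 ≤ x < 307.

136, 171

Since 307 ≡ 3 (mod 4), a square root of 76 is 76^((307+1)/4) = 76^77 mod 307.
Repeated squaring: 76^2≡250, 76^4≡179, 76^8≡113, 76^16≡182, 76^32≡275, 76^64≡103 (mod 307).
76^77 = 76^(64+8+4+1) ≡ 171 (mod 307).
Check: 171² = 29241 ≡ 76 (mod 307). The two roots are 136 and 171.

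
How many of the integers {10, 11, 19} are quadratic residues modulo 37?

2

(10/37) = +1 → QR.
(11/37) = +1 → QR.
(19/37) = -1 → non-residue.
Total quadratic residues among the 3: 2.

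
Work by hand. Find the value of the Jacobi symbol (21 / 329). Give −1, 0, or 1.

0

Reciprocity: 21 ≡ 1 and 329 ≡ 1 (mod 4), so (21/329) = +(329/21).
Reduce top mod 21: now compute (14/21).
Pull out 2: since 21 ≡ 5 (mod 8), (2/21) = -1.
Reciprocity: 7 ≡ 3 and 21 ≡ 1 (mod 4), so (7/21) = +(21/7).
Reduce top mod 7: now compute (0/7).
Top reduces to 0: gcd > 1, so the symbol is 0.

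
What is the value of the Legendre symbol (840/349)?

1

First reduce: 840 ≡ 142 (mod 349).
Pull out 2: since 349 ≡ 5 (mod 8), (2/349) = -1.
Reciprocity: 71 ≡ 3 and 349 ≡ 1 (mod 4), so (71/349) = +(349/71).
Reduce top mod 71: now compute (65/71).
Reciprocity: 65 ≡ 1 and 71 ≡ 3 (mod 4), so (65/71) = +(71/65).
Reduce top mod 65: now compute (6/65).
Pull out 2: since 65 ≡ 1 (mod 8), (2/65) = +1.
Reciprocity: 3 ≡ 3 and 65 ≡ 1 (mod 4), so (3/65) = +(65/3).
Reduce top mod 3: now compute (2/3).
Pull out 2: since 3 ≡ 3 (mod 8), (2/3) = -1.
Reached (1/3) = 1. Collecting the sign flips along the way, the symbol is +1.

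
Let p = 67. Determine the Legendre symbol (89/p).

Euler's criterion: (89/67) ≡ 22^33 (mod 67).
22^2 ≡ 15 (mod 67)
22^4 ≡ 24 (mod 67)
22^8 ≡ 40 (mod 67)
22^16 ≡ 59 (mod 67)
22^32 ≡ 64 (mod 67)
22^33 = 22^(32+1) ≡ 1 (mod 67).
Result is 1, so (89/67) = 1.

1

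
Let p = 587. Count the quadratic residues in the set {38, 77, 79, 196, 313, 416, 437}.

6

(38/587) = +1 → QR.
(77/587) = -1 → non-residue.
(79/587) = +1 → QR.
(196/587) = +1 → QR.
(313/587) = +1 → QR.
(416/587) = +1 → QR.
(437/587) = +1 → QR.
Total quadratic residues among the 7: 6.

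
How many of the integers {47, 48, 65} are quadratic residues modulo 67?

2

(47/67) = +1 → QR.
(48/67) = -1 → non-residue.
(65/67) = +1 → QR.
Total quadratic residues among the 3: 2.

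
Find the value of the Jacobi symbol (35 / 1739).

Reciprocity: 35 ≡ 3 and 1739 ≡ 3 (mod 4), so (35/1739) = −(1739/35).
Reduce top mod 35: now compute (24/35).
Pull out 2^3: since 35 ≡ 3 (mod 8), (2/35) = -1, so (2/35)^3 = -1.
Reciprocity: 3 ≡ 3 and 35 ≡ 3 (mod 4), so (3/35) = −(35/3).
Reduce top mod 3: now compute (2/3).
Pull out 2: since 3 ≡ 3 (mod 8), (2/3) = -1.
Reached (1/3) = 1. Collecting the sign flips along the way, the symbol is +1.

1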